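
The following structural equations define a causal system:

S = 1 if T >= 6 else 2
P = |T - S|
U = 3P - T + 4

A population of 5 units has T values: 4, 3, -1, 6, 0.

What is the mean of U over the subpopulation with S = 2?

8.5

Conditioning on S=2 selects the 4 unit(s) with T ∈ {4, 3, -1, 0}. Their U values: 6, 4, 14, 10. Mean = 8.5.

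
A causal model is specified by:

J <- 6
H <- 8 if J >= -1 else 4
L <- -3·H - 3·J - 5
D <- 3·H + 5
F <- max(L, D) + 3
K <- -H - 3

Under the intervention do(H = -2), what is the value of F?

do(H=-2) replaces the equation H <- 8 if J >= -1 else 4 with the constant H = -2.
L = -3·H - 3·J - 5  [with H=-2, J=6]  = -17
D = 3·H + 5  [with H=-2]  = -1
F = max(L, D) + 3  [with L=-17, D=-1]  = 2

2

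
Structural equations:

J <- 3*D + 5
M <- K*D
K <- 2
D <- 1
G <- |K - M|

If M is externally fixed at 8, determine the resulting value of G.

The intervention breaks the incoming arrows to M: M <- K*D no longer applies, and M = 8.
G = |K - M|  [with K=2, M=8]  = 6

6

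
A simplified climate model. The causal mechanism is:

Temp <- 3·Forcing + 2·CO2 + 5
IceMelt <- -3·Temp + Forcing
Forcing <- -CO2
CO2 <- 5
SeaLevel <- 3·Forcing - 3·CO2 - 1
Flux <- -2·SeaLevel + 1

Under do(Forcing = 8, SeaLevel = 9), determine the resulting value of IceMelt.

-109

The joint intervention fixes Forcing = 8, SeaLevel = 9, removing each variable's own equation.
Temp = 3·Forcing + 2·CO2 + 5  [with Forcing=8, CO2=5]  = 39
IceMelt = -3·Temp + Forcing  [with Temp=39, Forcing=8]  = -109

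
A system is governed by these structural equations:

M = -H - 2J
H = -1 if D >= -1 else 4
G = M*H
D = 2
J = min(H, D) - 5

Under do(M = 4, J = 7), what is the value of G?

The joint intervention fixes M = 4, J = 7, removing each variable's own equation.
H = -1 if D >= -1 else 4  [with D=2]  = -1
G = M*H  [with M=4, H=-1]  = -4

-4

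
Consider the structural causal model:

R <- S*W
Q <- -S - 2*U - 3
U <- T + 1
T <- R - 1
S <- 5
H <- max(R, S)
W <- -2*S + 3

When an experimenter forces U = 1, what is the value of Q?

-10

Intervening sets U = 1 and removes its equation (U <- T + 1).
Q = -S - 2*U - 3  [with S=5, U=1]  = -10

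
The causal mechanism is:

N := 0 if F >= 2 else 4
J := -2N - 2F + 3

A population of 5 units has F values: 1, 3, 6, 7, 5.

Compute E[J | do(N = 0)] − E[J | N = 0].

Under do(N=0), N's equation is replaced by N=0 for every unit. Per-unit J: 1, -3, -9, -11, -7. Mean = -5.8.
Conditioning on N=0 selects the 4 unit(s) with F ∈ {3, 6, 7, 5}. Their J values: -3, -9, -11, -7. Mean = -7.5.
Difference = -5.8 − (-7.5) = 1.7.

1.7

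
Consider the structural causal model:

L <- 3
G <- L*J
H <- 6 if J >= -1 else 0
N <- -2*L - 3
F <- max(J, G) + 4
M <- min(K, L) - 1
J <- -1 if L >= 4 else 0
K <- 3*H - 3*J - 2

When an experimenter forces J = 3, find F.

Under do(J=3), the mechanism J <- -1 if L >= 4 else 0 is discarded; J is fixed at 3.
G = L*J  [with L=3, J=3]  = 9
F = max(J, G) + 4  [with J=3, G=9]  = 13

13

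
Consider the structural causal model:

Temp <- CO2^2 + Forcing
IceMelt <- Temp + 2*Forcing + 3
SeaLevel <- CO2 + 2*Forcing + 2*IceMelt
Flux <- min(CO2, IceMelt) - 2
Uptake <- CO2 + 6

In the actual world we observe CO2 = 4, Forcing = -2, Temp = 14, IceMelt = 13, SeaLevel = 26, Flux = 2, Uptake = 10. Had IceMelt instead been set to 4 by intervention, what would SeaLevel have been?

8

Intervening sets IceMelt = 4 and removes its equation (IceMelt <- Temp + 2*Forcing + 3).
SeaLevel = CO2 + 2*Forcing + 2*IceMelt  [with CO2=4, Forcing=-2, IceMelt=4]  = 8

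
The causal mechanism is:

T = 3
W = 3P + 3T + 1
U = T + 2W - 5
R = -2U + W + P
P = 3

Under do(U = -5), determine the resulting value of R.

32

Intervening sets U = -5 and removes its equation (U = T + 2W - 5).
W = 3P + 3T + 1  [with P=3, T=3]  = 19
R = -2U + W + P  [with U=-5, W=19, P=3]  = 32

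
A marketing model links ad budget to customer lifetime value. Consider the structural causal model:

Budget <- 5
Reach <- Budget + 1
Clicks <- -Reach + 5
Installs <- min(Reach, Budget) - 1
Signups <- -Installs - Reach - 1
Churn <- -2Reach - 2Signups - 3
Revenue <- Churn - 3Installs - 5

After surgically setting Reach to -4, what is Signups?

do(Reach=-4) replaces the equation Reach <- Budget + 1 with the constant Reach = -4.
Installs = min(Reach, Budget) - 1  [with Reach=-4, Budget=5]  = -5
Signups = -Installs - Reach - 1  [with Installs=-5, Reach=-4]  = 8

8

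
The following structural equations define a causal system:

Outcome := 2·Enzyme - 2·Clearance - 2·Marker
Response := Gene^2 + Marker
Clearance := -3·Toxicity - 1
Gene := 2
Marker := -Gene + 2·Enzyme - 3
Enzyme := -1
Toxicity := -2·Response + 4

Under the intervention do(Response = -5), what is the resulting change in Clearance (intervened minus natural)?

Under do(Response=-5), the mechanism Response := Gene^2 + Marker is discarded; Response is fixed at -5.
Toxicity = -2·Response + 4  [with Response=-5]  = 14
Clearance = -3·Toxicity - 1  [with Toxicity=14]  = -43
Without intervention: Marker = -Gene + 2·Enzyme - 3  [with Gene=2, Enzyme=-1]  = -7; Response = Gene^2 + Marker  [with Gene=2, Marker=-7]  = -3; Toxicity = -2·Response + 4  [with Response=-3]  = 10; Clearance = -3·Toxicity - 1  [with Toxicity=10]  = -31.
Change = -43 − (-31) = -12.

-12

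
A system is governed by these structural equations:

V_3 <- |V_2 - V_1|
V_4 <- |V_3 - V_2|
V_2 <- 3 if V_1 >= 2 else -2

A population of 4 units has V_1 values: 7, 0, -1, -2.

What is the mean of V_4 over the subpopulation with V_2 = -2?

E[V_4|V_2=-2] averages over only the 3 units with V_2=-2 (V_1 = 0, -1, -2): V_4 = 4, 3, 2, mean 3.

3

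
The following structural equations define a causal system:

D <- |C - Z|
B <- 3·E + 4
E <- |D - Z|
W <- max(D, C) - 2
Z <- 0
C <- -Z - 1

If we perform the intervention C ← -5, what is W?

3

Under do(C=-5), the mechanism C <- -Z - 1 is discarded; C is fixed at -5.
D = |C - Z|  [with C=-5, Z=0]  = 5
W = max(D, C) - 2  [with D=5, C=-5]  = 3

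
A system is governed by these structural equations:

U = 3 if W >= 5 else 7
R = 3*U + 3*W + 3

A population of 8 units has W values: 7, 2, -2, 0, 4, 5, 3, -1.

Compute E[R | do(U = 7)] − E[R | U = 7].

3.75

Under do(U=7), U's equation is replaced by U=7 for every unit. Per-unit R: 45, 30, 18, 24, 36, 39, 33, 21. Mean = 30.75.
E[R|U=7] averages over only the 6 units with U=7 (W = 2, -2, 0, 4, 3, -1): R = 30, 18, 24, 36, 33, 21, mean 27.
Difference = 30.75 − 27 = 3.75.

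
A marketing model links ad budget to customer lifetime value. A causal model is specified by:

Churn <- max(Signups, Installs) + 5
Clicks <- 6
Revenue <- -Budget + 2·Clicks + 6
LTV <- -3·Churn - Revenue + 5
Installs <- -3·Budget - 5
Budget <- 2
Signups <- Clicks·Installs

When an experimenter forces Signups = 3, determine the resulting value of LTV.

The intervention breaks the incoming arrows to Signups: Signups <- Clicks·Installs no longer applies, and Signups = 3.
Installs = -3·Budget - 5  [with Budget=2]  = -11
Churn = max(Signups, Installs) + 5  [with Signups=3, Installs=-11]  = 8
Revenue = -Budget + 2·Clicks + 6  [with Budget=2, Clicks=6]  = 16
LTV = -3·Churn - Revenue + 5  [with Churn=8, Revenue=16]  = -35

-35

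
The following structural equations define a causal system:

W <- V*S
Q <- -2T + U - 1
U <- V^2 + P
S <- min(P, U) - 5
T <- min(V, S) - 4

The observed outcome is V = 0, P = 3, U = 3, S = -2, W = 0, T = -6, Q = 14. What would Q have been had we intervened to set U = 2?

The intervention breaks the incoming arrows to U: U <- V^2 + P no longer applies, and U = 2.
S = min(P, U) - 5  [with P=3, U=2]  = -3
T = min(V, S) - 4  [with V=0, S=-3]  = -7
Q = -2T + U - 1  [with T=-7, U=2]  = 15

15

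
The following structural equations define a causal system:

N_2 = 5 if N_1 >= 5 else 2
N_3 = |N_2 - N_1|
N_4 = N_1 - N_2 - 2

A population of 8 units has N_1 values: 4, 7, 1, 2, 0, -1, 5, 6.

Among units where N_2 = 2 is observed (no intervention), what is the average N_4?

-2.8

Conditioning on N_2=2 selects the 5 unit(s) with N_1 ∈ {4, 1, 2, 0, -1}. Their N_4 values: 0, -3, -2, -4, -5. Mean = -2.8.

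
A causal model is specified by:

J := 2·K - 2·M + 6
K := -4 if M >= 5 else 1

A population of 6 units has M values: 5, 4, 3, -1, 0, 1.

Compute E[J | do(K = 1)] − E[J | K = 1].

-1.2

Every unit gets K=1 under the intervention. J values become -2, 0, 2, 10, 8, 6; E[J|do(K=1)] = 4.
E[J|K=1] averages over only the 5 units with K=1 (M = 4, 3, -1, 0, 1): J = 0, 2, 10, 8, 6, mean 5.2.
Difference = 4 − 5.2 = -1.2.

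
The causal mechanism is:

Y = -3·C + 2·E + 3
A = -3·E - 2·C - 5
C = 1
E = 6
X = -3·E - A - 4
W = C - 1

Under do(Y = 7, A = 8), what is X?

Under do(Y = 7, A = 8), each intervened variable's structural equation is replaced by its fixed value.
X = -3·E - A - 4  [with E=6, A=8]  = -30

-30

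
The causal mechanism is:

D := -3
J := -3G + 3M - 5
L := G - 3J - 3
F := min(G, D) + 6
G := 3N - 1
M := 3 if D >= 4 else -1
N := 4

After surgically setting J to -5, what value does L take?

23

Intervening sets J = -5 and removes its equation (J := -3G + 3M - 5).
G = 3N - 1  [with N=4]  = 11
L = G - 3J - 3  [with G=11, J=-5]  = 23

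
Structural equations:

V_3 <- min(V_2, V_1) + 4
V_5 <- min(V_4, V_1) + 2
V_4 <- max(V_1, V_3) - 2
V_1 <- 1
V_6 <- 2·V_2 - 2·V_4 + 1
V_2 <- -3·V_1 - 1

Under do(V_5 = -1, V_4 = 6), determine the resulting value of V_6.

Setting V_5 = -1, V_4 = 6 by intervention discards those variables' equations.
V_2 = -3·V_1 - 1  [with V_1=1]  = -4
V_6 = 2·V_2 - 2·V_4 + 1  [with V_2=-4, V_4=6]  = -19

-19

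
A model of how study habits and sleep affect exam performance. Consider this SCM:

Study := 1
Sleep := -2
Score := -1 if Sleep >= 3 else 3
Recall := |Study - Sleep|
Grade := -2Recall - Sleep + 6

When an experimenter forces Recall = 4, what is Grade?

Intervening sets Recall = 4 and removes its equation (Recall := |Study - Sleep|).
Grade = -2Recall - Sleep + 6  [with Recall=4, Sleep=-2]  = 0

0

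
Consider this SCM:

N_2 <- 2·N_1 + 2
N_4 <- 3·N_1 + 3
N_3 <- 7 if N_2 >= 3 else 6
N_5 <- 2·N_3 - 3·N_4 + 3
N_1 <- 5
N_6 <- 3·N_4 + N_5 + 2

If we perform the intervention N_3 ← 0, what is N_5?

-51

do(N_3=0) replaces the equation N_3 <- 7 if N_2 >= 3 else 6 with the constant N_3 = 0.
N_4 = 3·N_1 + 3  [with N_1=5]  = 18
N_5 = 2·N_3 - 3·N_4 + 3  [with N_3=0, N_4=18]  = -51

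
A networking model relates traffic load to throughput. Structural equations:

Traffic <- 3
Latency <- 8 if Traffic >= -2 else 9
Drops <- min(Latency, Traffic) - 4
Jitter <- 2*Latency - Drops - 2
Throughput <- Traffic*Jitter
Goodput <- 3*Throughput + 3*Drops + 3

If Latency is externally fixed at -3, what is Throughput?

-3

do(Latency=-3) replaces the equation Latency <- 8 if Traffic >= -2 else 9 with the constant Latency = -3.
Drops = min(Latency, Traffic) - 4  [with Latency=-3, Traffic=3]  = -7
Jitter = 2*Latency - Drops - 2  [with Latency=-3, Drops=-7]  = -1
Throughput = Traffic*Jitter  [with Traffic=3, Jitter=-1]  = -3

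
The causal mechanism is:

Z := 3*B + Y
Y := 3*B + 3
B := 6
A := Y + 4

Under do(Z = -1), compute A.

25

The intervention breaks the incoming arrows to Z: Z := 3*B + Y no longer applies, and Z = -1.
A is not downstream of the intervention, so its value is determined by the original equations.
Y = 3*B + 3  [with B=6]  = 21
A = Y + 4  [with Y=21]  = 25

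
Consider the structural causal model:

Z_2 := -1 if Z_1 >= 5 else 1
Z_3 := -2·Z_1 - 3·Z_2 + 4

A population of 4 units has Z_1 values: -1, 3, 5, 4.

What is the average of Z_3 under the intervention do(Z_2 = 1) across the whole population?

-4.5

Every unit gets Z_2=1 under the intervention. Z_3 values become 3, -5, -9, -7; E[Z_3|do(Z_2=1)] = -4.5.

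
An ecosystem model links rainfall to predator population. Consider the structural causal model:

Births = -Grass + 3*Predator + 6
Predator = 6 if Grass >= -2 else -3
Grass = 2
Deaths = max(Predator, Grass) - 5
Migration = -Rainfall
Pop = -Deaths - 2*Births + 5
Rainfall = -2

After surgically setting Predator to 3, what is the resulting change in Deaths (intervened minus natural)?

do(Predator=3) replaces the equation Predator = 6 if Grass >= -2 else -3 with the constant Predator = 3.
Deaths = max(Predator, Grass) - 5  [with Predator=3, Grass=2]  = -2
Without intervention: Predator = 6 if Grass >= -2 else -3  [with Grass=2]  = 6; Deaths = max(Predator, Grass) - 5  [with Predator=6, Grass=2]  = 1.
Change = -2 − 1 = -3.

-3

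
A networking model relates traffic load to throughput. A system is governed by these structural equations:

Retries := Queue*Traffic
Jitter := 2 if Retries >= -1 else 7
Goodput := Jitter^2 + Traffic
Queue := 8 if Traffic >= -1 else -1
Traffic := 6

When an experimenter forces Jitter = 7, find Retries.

48

Under do(Jitter=7), the mechanism Jitter := 2 if Retries >= -1 else 7 is discarded; Jitter is fixed at 7.
Since Retries is not a descendant of the intervened variable, it is unaffected.
Queue = 8 if Traffic >= -1 else -1  [with Traffic=6]  = 8
Retries = Queue*Traffic  [with Queue=8, Traffic=6]  = 48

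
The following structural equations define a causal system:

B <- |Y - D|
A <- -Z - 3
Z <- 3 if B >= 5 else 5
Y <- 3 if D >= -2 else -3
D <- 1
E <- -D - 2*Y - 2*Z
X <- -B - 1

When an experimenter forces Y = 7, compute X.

Under do(Y=7), the mechanism Y <- 3 if D >= -2 else -3 is discarded; Y is fixed at 7.
B = |Y - D|  [with Y=7, D=1]  = 6
X = -B - 1  [with B=6]  = -7

-7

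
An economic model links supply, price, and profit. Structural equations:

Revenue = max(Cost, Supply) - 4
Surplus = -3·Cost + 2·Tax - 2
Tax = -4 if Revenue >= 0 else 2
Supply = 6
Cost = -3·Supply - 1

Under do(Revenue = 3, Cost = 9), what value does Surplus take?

Setting Revenue = 3, Cost = 9 by intervention discards those variables' equations.
Tax = -4 if Revenue >= 0 else 2  [with Revenue=3]  = -4
Surplus = -3·Cost + 2·Tax - 2  [with Cost=9, Tax=-4]  = -37

-37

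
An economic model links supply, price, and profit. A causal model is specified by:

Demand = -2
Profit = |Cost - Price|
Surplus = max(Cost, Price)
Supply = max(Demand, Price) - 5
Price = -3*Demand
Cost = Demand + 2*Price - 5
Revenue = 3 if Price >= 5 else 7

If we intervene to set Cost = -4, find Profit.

Under do(Cost=-4), the mechanism Cost = Demand + 2*Price - 5 is discarded; Cost is fixed at -4.
Price = -3*Demand  [with Demand=-2]  = 6
Profit = |Cost - Price|  [with Cost=-4, Price=6]  = 10

10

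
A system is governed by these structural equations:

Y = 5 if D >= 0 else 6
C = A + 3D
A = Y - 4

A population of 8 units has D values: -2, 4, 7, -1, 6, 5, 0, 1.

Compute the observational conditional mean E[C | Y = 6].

-2.5

Conditioning on Y=6 selects the 2 unit(s) with D ∈ {-2, -1}. Their C values: -4, -1. Mean = -2.5.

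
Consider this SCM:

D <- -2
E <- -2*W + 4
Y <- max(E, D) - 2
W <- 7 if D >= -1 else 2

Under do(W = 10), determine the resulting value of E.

-16

The intervention breaks the incoming arrows to W: W <- 7 if D >= -1 else 2 no longer applies, and W = 10.
E = -2*W + 4  [with W=10]  = -16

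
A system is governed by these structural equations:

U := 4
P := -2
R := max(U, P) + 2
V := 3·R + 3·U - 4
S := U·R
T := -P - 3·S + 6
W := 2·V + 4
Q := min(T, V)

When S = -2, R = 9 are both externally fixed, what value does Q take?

Under do(S = -2, R = 9), each intervened variable's structural equation is replaced by its fixed value.
V = 3·R + 3·U - 4  [with R=9, U=4]  = 35
T = -P - 3·S + 6  [with P=-2, S=-2]  = 14
Q = min(T, V)  [with T=14, V=35]  = 14

14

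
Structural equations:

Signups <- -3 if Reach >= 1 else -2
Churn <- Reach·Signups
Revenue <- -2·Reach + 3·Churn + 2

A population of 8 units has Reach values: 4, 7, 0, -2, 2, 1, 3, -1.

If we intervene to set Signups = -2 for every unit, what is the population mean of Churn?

-3.5

The intervention sets Signups=-2 in all 8 units regardless of Reach. Recomputing Churn per unit gives -8, -14, 0, 4, -4, -2, -6, 2; average -3.5.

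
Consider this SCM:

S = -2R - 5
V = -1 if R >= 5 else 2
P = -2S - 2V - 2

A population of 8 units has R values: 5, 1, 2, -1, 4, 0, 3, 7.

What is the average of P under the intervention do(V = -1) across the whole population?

do(V=-1) breaks V's dependence on R. With V=-1 fixed, P across the units is 30, 14, 18, 6, 26, 10, 22, 38, mean 20.5.

20.5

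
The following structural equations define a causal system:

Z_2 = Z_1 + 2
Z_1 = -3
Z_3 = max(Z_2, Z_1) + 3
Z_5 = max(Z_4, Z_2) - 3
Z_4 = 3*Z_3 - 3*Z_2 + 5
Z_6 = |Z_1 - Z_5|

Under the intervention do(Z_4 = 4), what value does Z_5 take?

1

Intervening sets Z_4 = 4 and removes its equation (Z_4 = 3*Z_3 - 3*Z_2 + 5).
Z_2 = Z_1 + 2  [with Z_1=-3]  = -1
Z_5 = max(Z_4, Z_2) - 3  [with Z_4=4, Z_2=-1]  = 1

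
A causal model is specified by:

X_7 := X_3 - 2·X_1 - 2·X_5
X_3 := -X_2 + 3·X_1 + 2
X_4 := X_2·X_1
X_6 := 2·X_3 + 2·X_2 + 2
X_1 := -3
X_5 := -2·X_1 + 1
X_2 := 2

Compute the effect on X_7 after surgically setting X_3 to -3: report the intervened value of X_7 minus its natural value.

6

The intervention breaks the incoming arrows to X_3: X_3 := -X_2 + 3·X_1 + 2 no longer applies, and X_3 = -3.
X_5 = -2·X_1 + 1  [with X_1=-3]  = 7
X_7 = X_3 - 2·X_1 - 2·X_5  [with X_3=-3, X_1=-3, X_5=7]  = -11
Without intervention: X_3 = -X_2 + 3·X_1 + 2  [with X_2=2, X_1=-3]  = -9; X_5 = -2·X_1 + 1  [with X_1=-3]  = 7; X_7 = X_3 - 2·X_1 - 2·X_5  [with X_3=-9, X_1=-3, X_5=7]  = -17.
Change = -11 − (-17) = 6.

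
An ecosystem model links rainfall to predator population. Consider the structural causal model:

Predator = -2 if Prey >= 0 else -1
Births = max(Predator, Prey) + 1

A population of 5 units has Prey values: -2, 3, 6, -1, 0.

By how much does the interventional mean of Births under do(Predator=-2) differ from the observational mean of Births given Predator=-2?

do(Predator=-2) breaks Predator's dependence on Prey. With Predator=-2 fixed, Births across the units is -1, 4, 7, 0, 1, mean 2.2.
Observing Predator=-2 restricts to units where Predator's equation naturally yields -2: Prey ∈ {3, 6, 0}. In that subpopulation Births = 4, 7, 1, mean 4.
Difference = 2.2 − 4 = -1.8.

-1.8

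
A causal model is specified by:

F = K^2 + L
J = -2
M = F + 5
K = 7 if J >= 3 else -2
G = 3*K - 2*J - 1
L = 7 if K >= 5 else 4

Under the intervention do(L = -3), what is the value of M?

Under do(L=-3), the mechanism L = 7 if K >= 5 else 4 is discarded; L is fixed at -3.
K = 7 if J >= 3 else -2  [with J=-2]  = -2
F = K^2 + L  [with K=-2, L=-3]  = 1
M = F + 5  [with F=1]  = 6

6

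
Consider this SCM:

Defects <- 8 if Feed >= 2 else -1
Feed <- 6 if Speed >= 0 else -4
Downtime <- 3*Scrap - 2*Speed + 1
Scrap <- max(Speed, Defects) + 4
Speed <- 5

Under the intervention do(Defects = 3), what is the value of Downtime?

18

do(Defects=3) replaces the equation Defects <- 8 if Feed >= 2 else -1 with the constant Defects = 3.
Scrap = max(Speed, Defects) + 4  [with Speed=5, Defects=3]  = 9
Downtime = 3*Scrap - 2*Speed + 1  [with Scrap=9, Speed=5]  = 18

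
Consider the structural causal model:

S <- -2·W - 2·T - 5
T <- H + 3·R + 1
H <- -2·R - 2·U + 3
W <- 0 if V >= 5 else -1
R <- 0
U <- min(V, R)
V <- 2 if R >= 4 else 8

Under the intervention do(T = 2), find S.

-9

Under do(T=2), the mechanism T <- H + 3·R + 1 is discarded; T is fixed at 2.
V = 2 if R >= 4 else 8  [with R=0]  = 8
W = 0 if V >= 5 else -1  [with V=8]  = 0
S = -2·W - 2·T - 5  [with W=0, T=2]  = -9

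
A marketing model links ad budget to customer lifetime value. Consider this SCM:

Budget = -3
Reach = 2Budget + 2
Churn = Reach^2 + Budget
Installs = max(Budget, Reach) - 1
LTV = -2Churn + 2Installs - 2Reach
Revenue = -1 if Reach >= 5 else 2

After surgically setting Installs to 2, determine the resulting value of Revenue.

do(Installs=2) replaces the equation Installs = max(Budget, Reach) - 1 with the constant Installs = 2.
Revenue is not downstream of the intervention, so its value is determined by the original equations.
Reach = 2Budget + 2  [with Budget=-3]  = -4
Revenue = -1 if Reach >= 5 else 2  [with Reach=-4]  = 2

2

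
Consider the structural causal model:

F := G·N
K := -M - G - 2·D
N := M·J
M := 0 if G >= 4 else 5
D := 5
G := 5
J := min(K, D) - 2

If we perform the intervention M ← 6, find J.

-23

do(M=6) replaces the equation M := 0 if G >= 4 else 5 with the constant M = 6.
K = -M - G - 2·D  [with M=6, G=5, D=5]  = -21
J = min(K, D) - 2  [with K=-21, D=5]  = -23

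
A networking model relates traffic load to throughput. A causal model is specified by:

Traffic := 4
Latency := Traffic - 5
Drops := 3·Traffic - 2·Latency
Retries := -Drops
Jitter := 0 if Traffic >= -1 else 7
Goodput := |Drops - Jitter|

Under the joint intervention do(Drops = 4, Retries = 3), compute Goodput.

Setting Drops = 4, Retries = 3 by intervention discards those variables' equations.
Jitter = 0 if Traffic >= -1 else 7  [with Traffic=4]  = 0
Goodput = |Drops - Jitter|  [with Drops=4, Jitter=0]  = 4

4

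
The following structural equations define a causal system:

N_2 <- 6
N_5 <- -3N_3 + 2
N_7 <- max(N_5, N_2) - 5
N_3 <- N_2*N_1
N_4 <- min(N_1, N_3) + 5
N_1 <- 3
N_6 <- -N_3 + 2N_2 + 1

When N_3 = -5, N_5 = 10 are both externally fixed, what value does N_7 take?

Under do(N_3 = -5, N_5 = 10), each intervened variable's structural equation is replaced by its fixed value.
N_7 = max(N_5, N_2) - 5  [with N_5=10, N_2=6]  = 5

5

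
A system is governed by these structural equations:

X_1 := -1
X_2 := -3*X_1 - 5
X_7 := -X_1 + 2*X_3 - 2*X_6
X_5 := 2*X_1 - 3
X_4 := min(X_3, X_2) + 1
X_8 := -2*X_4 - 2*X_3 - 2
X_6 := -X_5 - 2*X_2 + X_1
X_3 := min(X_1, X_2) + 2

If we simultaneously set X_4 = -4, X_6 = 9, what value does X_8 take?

6

Under do(X_4 = -4, X_6 = 9), each intervened variable's structural equation is replaced by its fixed value.
X_2 = -3*X_1 - 5  [with X_1=-1]  = -2
X_3 = min(X_1, X_2) + 2  [with X_1=-1, X_2=-2]  = 0
X_8 = -2*X_4 - 2*X_3 - 2  [with X_4=-4, X_3=0]  = 6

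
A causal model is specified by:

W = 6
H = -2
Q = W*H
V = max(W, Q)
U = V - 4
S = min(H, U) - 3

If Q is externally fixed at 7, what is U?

do(Q=7) replaces the equation Q = W*H with the constant Q = 7.
V = max(W, Q)  [with W=6, Q=7]  = 7
U = V - 4  [with V=7]  = 3

3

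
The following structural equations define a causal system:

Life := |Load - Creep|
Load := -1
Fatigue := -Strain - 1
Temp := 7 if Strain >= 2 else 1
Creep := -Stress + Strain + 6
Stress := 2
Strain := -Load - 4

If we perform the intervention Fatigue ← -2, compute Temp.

do(Fatigue=-2) replaces the equation Fatigue := -Strain - 1 with the constant Fatigue = -2.
No directed path runs from Fatigue to Temp, so Temp keeps its natural value.
Strain = -Load - 4  [with Load=-1]  = -3
Temp = 7 if Strain >= 2 else 1  [with Strain=-3]  = 1

1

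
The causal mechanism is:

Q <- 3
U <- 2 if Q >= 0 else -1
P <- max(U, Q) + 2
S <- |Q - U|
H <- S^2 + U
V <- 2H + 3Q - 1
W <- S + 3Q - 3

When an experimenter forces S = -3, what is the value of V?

Under do(S=-3), the mechanism S <- |Q - U| is discarded; S is fixed at -3.
U = 2 if Q >= 0 else -1  [with Q=3]  = 2
H = S^2 + U  [with S=-3, U=2]  = 11
V = 2H + 3Q - 1  [with H=11, Q=3]  = 30

30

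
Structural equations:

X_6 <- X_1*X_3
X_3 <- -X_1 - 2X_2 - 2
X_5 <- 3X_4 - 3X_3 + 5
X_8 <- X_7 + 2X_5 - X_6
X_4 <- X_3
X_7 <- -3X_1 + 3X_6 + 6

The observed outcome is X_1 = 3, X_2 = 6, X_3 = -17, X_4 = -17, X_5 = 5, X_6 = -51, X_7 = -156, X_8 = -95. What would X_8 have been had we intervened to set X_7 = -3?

58

do(X_7=-3) replaces the equation X_7 <- -3X_1 + 3X_6 + 6 with the constant X_7 = -3.
X_3 = -X_1 - 2X_2 - 2  [with X_1=3, X_2=6]  = -17
X_4 = X_3  [with X_3=-17]  = -17
X_5 = 3X_4 - 3X_3 + 5  [with X_4=-17, X_3=-17]  = 5
X_6 = X_1*X_3  [with X_1=3, X_3=-17]  = -51
X_8 = X_7 + 2X_5 - X_6  [with X_7=-3, X_5=5, X_6=-51]  = 58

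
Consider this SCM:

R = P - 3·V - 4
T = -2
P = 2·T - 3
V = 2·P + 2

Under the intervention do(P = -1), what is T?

-2

Under do(P=-1), the mechanism P = 2·T - 3 is discarded; P is fixed at -1.
T is not downstream of the intervention, so its value is determined by the original equations.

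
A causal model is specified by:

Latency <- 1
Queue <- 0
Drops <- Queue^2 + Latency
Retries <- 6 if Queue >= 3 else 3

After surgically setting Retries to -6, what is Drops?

1

Under do(Retries=-6), the mechanism Retries <- 6 if Queue >= 3 else 3 is discarded; Retries is fixed at -6.
Since Drops is not a descendant of the intervened variable, it is unaffected.
Drops = Queue^2 + Latency  [with Queue=0, Latency=1]  = 1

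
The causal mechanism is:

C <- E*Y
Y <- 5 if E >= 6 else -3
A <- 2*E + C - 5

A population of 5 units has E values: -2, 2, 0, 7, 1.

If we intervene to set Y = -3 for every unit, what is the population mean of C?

do(Y=-3) breaks Y's dependence on E. With Y=-3 fixed, C across the units is 6, -6, 0, -21, -3, mean -4.8.

-4.8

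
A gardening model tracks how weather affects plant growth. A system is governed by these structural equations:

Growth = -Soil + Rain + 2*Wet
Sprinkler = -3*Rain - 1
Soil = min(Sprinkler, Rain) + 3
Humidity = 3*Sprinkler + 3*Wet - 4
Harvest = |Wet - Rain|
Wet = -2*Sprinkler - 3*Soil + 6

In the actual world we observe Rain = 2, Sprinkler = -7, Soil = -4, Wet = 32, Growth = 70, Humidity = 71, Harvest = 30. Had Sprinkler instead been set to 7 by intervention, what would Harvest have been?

25

Under do(Sprinkler=7), the mechanism Sprinkler = -3*Rain - 1 is discarded; Sprinkler is fixed at 7.
Soil = min(Sprinkler, Rain) + 3  [with Sprinkler=7, Rain=2]  = 5
Wet = -2*Sprinkler - 3*Soil + 6  [with Sprinkler=7, Soil=5]  = -23
Harvest = |Wet - Rain|  [with Wet=-23, Rain=2]  = 25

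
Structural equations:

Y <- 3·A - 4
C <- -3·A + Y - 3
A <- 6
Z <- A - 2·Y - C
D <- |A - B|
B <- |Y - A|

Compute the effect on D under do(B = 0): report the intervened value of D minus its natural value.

The intervention breaks the incoming arrows to B: B <- |Y - A| no longer applies, and B = 0.
D = |A - B|  [with A=6, B=0]  = 6
Without intervention: Y = 3·A - 4  [with A=6]  = 14; B = |Y - A|  [with Y=14, A=6]  = 8; D = |A - B|  [with A=6, B=8]  = 2.
Change = 6 − 2 = 4.

4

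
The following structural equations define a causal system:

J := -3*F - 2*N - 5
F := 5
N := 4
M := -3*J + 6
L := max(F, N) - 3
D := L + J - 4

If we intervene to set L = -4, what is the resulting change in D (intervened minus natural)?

-6

Under do(L=-4), the mechanism L := max(F, N) - 3 is discarded; L is fixed at -4.
J = -3*F - 2*N - 5  [with F=5, N=4]  = -28
D = L + J - 4  [with L=-4, J=-28]  = -36
Without intervention: J = -3*F - 2*N - 5  [with F=5, N=4]  = -28; L = max(F, N) - 3  [with F=5, N=4]  = 2; D = L + J - 4  [with L=2, J=-28]  = -30.
Change = -36 − (-30) = -6.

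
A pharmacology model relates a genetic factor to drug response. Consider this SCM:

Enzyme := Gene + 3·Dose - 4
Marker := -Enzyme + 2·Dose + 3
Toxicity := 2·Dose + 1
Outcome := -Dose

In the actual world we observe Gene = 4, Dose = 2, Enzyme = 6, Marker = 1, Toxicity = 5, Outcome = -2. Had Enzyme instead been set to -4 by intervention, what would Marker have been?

11

The intervention breaks the incoming arrows to Enzyme: Enzyme := Gene + 3·Dose - 4 no longer applies, and Enzyme = -4.
Marker = -Enzyme + 2·Dose + 3  [with Enzyme=-4, Dose=2]  = 11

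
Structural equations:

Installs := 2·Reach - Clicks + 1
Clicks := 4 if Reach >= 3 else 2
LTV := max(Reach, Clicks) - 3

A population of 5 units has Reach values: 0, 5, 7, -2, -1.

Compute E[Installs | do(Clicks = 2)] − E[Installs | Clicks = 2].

5.6

do(Clicks=2) breaks Clicks's dependence on Reach. With Clicks=2 fixed, Installs across the units is -1, 9, 13, -5, -3, mean 2.6.
Observing Clicks=2 restricts to units where Clicks's equation naturally yields 2: Reach ∈ {0, -2, -1}. In that subpopulation Installs = -1, -5, -3, mean -3.
Difference = 2.6 − (-3) = 5.6.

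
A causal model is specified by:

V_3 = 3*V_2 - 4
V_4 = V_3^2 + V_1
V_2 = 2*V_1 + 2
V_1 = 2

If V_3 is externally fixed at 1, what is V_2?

Under do(V_3=1), the mechanism V_3 = 3*V_2 - 4 is discarded; V_3 is fixed at 1.
Since V_2 is not a descendant of the intervened variable, it is unaffected.
V_2 = 2*V_1 + 2  [with V_1=2]  = 6

6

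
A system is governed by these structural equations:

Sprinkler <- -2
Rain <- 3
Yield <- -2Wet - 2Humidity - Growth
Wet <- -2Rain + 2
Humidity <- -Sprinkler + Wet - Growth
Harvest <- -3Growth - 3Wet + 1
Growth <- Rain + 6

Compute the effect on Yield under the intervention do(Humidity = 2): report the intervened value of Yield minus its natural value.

The intervention breaks the incoming arrows to Humidity: Humidity <- -Sprinkler + Wet - Growth no longer applies, and Humidity = 2.
Wet = -2Rain + 2  [with Rain=3]  = -4
Growth = Rain + 6  [with Rain=3]  = 9
Yield = -2Wet - 2Humidity - Growth  [with Wet=-4, Humidity=2, Growth=9]  = -5
Without intervention: Wet = -2Rain + 2  [with Rain=3]  = -4; Growth = Rain + 6  [with Rain=3]  = 9; Humidity = -Sprinkler + Wet - Growth  [with Sprinkler=-2, Wet=-4, Growth=9]  = -11; Yield = -2Wet - 2Humidity - Growth  [with Wet=-4, Humidity=-11, Growth=9]  = 21.
Change = -5 − 21 = -26.

-26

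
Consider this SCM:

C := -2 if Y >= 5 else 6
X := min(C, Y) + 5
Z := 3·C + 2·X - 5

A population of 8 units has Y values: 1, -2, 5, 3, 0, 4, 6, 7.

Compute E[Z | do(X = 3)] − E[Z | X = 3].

9

Every unit gets X=3 under the intervention. Z values become 19, 19, -5, 19, 19, 19, -5, -5; E[Z|do(X=3)] = 10.
E[Z|X=3] averages over only the 4 units with X=3 (Y = -2, 5, 6, 7): Z = 19, -5, -5, -5, mean 1.
Difference = 10 − 1 = 9.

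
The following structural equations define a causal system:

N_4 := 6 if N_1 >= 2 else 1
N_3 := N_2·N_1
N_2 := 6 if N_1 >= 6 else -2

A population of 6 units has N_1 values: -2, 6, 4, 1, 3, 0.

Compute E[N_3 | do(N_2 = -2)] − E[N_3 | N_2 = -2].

do(N_2=-2) breaks N_2's dependence on N_1. With N_2=-2 fixed, N_3 across the units is 4, -12, -8, -2, -6, 0, mean -4.
E[N_3|N_2=-2] averages over only the 5 units with N_2=-2 (N_1 = -2, 4, 1, 3, 0): N_3 = 4, -8, -2, -6, 0, mean -2.4.
Difference = -4 − (-2.4) = -1.6.

-1.6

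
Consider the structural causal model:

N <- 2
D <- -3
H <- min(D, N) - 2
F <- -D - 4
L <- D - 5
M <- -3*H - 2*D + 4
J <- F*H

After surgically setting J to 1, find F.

-1

Under do(J=1), the mechanism J <- F*H is discarded; J is fixed at 1.
Since F is not a descendant of the intervened variable, it is unaffected.
F = -D - 4  [with D=-3]  = -1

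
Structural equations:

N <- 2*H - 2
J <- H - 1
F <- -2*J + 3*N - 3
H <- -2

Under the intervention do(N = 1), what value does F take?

6

The intervention breaks the incoming arrows to N: N <- 2*H - 2 no longer applies, and N = 1.
J = H - 1  [with H=-2]  = -3
F = -2*J + 3*N - 3  [with J=-3, N=1]  = 6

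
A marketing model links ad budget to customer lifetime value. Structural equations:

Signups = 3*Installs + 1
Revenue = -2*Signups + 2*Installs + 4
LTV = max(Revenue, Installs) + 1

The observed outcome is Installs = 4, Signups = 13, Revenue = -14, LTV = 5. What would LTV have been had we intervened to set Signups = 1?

Under do(Signups=1), the mechanism Signups = 3*Installs + 1 is discarded; Signups is fixed at 1.
Revenue = -2*Signups + 2*Installs + 4  [with Signups=1, Installs=4]  = 10
LTV = max(Revenue, Installs) + 1  [with Revenue=10, Installs=4]  = 11

11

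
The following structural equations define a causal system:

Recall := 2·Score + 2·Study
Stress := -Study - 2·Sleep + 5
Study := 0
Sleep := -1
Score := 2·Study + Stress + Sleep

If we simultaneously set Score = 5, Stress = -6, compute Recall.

10

The joint intervention fixes Score = 5, Stress = -6, removing each variable's own equation.
Recall = 2·Score + 2·Study  [with Score=5, Study=0]  = 10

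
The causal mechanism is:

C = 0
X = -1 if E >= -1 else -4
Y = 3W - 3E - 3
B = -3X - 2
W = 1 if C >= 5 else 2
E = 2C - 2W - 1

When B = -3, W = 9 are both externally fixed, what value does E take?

The joint intervention fixes B = -3, W = 9, removing each variable's own equation.
E = 2C - 2W - 1  [with C=0, W=9]  = -19

-19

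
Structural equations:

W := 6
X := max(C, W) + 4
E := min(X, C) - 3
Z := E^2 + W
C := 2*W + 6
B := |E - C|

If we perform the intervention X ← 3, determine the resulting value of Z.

6

The intervention breaks the incoming arrows to X: X := max(C, W) + 4 no longer applies, and X = 3.
C = 2*W + 6  [with W=6]  = 18
E = min(X, C) - 3  [with X=3, C=18]  = 0
Z = E^2 + W  [with E=0, W=6]  = 6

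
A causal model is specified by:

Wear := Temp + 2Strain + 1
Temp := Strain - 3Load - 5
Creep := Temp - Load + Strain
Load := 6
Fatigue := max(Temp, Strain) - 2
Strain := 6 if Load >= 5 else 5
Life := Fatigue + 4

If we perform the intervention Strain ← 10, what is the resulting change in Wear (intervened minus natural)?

do(Strain=10) replaces the equation Strain := 6 if Load >= 5 else 5 with the constant Strain = 10.
Temp = Strain - 3Load - 5  [with Strain=10, Load=6]  = -13
Wear = Temp + 2Strain + 1  [with Temp=-13, Strain=10]  = 8
Without intervention: Strain = 6 if Load >= 5 else 5  [with Load=6]  = 6; Temp = Strain - 3Load - 5  [with Strain=6, Load=6]  = -17; Wear = Temp + 2Strain + 1  [with Temp=-17, Strain=6]  = -4.
Change = 8 − (-4) = 12.

12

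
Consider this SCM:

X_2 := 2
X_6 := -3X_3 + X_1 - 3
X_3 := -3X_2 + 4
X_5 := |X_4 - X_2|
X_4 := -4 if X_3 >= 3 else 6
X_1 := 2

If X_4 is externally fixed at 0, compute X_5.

Intervening sets X_4 = 0 and removes its equation (X_4 := -4 if X_3 >= 3 else 6).
X_5 = |X_4 - X_2|  [with X_4=0, X_2=2]  = 2

2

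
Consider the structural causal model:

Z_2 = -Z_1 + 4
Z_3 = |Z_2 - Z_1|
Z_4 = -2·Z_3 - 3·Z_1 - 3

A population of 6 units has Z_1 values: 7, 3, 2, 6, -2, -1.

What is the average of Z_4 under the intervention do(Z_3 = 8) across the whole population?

Under do(Z_3=8), Z_3's equation is replaced by Z_3=8 for every unit. Per-unit Z_4: -40, -28, -25, -37, -13, -16. Mean = -26.5.

-26.5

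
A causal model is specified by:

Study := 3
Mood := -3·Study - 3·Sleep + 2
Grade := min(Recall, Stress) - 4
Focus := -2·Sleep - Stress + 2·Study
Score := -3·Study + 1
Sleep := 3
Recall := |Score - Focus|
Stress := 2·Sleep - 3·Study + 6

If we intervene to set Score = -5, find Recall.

Under do(Score=-5), the mechanism Score := -3·Study + 1 is discarded; Score is fixed at -5.
Stress = 2·Sleep - 3·Study + 6  [with Sleep=3, Study=3]  = 3
Focus = -2·Sleep - Stress + 2·Study  [with Sleep=3, Stress=3, Study=3]  = -3
Recall = |Score - Focus|  [with Score=-5, Focus=-3]  = 2

2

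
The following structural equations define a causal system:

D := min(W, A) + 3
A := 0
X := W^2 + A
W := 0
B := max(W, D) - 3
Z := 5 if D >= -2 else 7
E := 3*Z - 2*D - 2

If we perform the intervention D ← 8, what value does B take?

The intervention breaks the incoming arrows to D: D := min(W, A) + 3 no longer applies, and D = 8.
B = max(W, D) - 3  [with W=0, D=8]  = 5

5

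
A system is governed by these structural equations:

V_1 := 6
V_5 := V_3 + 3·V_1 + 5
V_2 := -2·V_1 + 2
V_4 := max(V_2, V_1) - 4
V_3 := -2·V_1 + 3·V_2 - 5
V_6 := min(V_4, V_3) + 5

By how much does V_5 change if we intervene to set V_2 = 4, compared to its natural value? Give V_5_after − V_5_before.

42

do(V_2=4) replaces the equation V_2 := -2·V_1 + 2 with the constant V_2 = 4.
V_3 = -2·V_1 + 3·V_2 - 5  [with V_1=6, V_2=4]  = -5
V_5 = V_3 + 3·V_1 + 5  [with V_3=-5, V_1=6]  = 18
Without intervention: V_2 = -2·V_1 + 2  [with V_1=6]  = -10; V_3 = -2·V_1 + 3·V_2 - 5  [with V_1=6, V_2=-10]  = -47; V_5 = V_3 + 3·V_1 + 5  [with V_3=-47, V_1=6]  = -24.
Change = 18 − (-24) = 42.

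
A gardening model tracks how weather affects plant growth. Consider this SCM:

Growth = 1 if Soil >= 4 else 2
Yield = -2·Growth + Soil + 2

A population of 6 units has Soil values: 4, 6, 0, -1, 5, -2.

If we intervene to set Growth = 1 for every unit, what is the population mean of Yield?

The intervention sets Growth=1 in all 6 units regardless of Soil. Recomputing Yield per unit gives 4, 6, 0, -1, 5, -2; average 2.

2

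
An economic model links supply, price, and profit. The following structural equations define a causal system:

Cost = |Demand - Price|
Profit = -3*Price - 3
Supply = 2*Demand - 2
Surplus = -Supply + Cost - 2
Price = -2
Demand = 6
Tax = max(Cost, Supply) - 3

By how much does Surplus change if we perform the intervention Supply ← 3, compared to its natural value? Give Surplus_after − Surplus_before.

The intervention breaks the incoming arrows to Supply: Supply = 2*Demand - 2 no longer applies, and Supply = 3.
Cost = |Demand - Price|  [with Demand=6, Price=-2]  = 8
Surplus = -Supply + Cost - 2  [with Supply=3, Cost=8]  = 3
Without intervention: Supply = 2*Demand - 2  [with Demand=6]  = 10; Cost = |Demand - Price|  [with Demand=6, Price=-2]  = 8; Surplus = -Supply + Cost - 2  [with Supply=10, Cost=8]  = -4.
Change = 3 − (-4) = 7.

7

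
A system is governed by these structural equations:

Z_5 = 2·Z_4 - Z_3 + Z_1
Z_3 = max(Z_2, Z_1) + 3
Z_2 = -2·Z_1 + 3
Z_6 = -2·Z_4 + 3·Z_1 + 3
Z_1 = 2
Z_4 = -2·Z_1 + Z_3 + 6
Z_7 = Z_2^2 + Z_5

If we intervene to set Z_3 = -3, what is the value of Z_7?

4

The intervention breaks the incoming arrows to Z_3: Z_3 = max(Z_2, Z_1) + 3 no longer applies, and Z_3 = -3.
Z_2 = -2·Z_1 + 3  [with Z_1=2]  = -1
Z_4 = -2·Z_1 + Z_3 + 6  [with Z_1=2, Z_3=-3]  = -1
Z_5 = 2·Z_4 - Z_3 + Z_1  [with Z_4=-1, Z_3=-3, Z_1=2]  = 3
Z_7 = Z_2^2 + Z_5  [with Z_2=-1, Z_5=3]  = 4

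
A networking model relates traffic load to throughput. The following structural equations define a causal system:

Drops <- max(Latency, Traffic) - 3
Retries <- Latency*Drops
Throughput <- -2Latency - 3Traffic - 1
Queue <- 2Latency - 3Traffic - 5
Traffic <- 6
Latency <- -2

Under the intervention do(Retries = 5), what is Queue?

-27

do(Retries=5) replaces the equation Retries <- Latency*Drops with the constant Retries = 5.
Queue is not downstream of the intervention, so its value is determined by the original equations.
Queue = 2Latency - 3Traffic - 5  [with Latency=-2, Traffic=6]  = -27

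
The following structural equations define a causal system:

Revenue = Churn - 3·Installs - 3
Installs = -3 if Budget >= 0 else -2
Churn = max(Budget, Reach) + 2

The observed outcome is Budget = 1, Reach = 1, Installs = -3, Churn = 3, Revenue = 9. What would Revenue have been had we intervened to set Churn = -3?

Intervening sets Churn = -3 and removes its equation (Churn = max(Budget, Reach) + 2).
Installs = -3 if Budget >= 0 else -2  [with Budget=1]  = -3
Revenue = Churn - 3·Installs - 3  [with Churn=-3, Installs=-3]  = 3

3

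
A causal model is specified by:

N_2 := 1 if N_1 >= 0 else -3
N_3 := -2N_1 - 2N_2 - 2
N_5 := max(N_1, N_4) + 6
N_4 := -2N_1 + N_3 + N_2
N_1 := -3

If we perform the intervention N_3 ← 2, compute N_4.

The intervention breaks the incoming arrows to N_3: N_3 := -2N_1 - 2N_2 - 2 no longer applies, and N_3 = 2.
N_2 = 1 if N_1 >= 0 else -3  [with N_1=-3]  = -3
N_4 = -2N_1 + N_3 + N_2  [with N_1=-3, N_3=2, N_2=-3]  = 5

5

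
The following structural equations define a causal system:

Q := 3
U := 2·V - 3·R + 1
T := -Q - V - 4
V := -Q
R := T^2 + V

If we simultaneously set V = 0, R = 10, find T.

-7

The joint intervention fixes V = 0, R = 10, removing each variable's own equation.
T = -Q - V - 4  [with Q=3, V=0]  = -7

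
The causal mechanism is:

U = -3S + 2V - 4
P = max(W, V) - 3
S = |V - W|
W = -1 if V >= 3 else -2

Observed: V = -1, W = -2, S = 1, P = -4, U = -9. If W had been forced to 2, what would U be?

do(W=2) replaces the equation W = -1 if V >= 3 else -2 with the constant W = 2.
S = |V - W|  [with V=-1, W=2]  = 3
U = -3S + 2V - 4  [with S=3, V=-1]  = -15

-15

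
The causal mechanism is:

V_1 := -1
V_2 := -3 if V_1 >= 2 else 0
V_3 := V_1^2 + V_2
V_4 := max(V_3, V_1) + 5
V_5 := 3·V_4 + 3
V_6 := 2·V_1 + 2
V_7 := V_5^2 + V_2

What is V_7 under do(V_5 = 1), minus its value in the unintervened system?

Under do(V_5=1), the mechanism V_5 := 3·V_4 + 3 is discarded; V_5 is fixed at 1.
V_2 = -3 if V_1 >= 2 else 0  [with V_1=-1]  = 0
V_7 = V_5^2 + V_2  [with V_5=1, V_2=0]  = 1
Without intervention: V_2 = -3 if V_1 >= 2 else 0  [with V_1=-1]  = 0; V_3 = V_1^2 + V_2  [with V_1=-1, V_2=0]  = 1; V_4 = max(V_3, V_1) + 5  [with V_3=1, V_1=-1]  = 6; V_5 = 3·V_4 + 3  [with V_4=6]  = 21; V_7 = V_5^2 + V_2  [with V_5=21, V_2=0]  = 441.
Change = 1 − 441 = -440.

-440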